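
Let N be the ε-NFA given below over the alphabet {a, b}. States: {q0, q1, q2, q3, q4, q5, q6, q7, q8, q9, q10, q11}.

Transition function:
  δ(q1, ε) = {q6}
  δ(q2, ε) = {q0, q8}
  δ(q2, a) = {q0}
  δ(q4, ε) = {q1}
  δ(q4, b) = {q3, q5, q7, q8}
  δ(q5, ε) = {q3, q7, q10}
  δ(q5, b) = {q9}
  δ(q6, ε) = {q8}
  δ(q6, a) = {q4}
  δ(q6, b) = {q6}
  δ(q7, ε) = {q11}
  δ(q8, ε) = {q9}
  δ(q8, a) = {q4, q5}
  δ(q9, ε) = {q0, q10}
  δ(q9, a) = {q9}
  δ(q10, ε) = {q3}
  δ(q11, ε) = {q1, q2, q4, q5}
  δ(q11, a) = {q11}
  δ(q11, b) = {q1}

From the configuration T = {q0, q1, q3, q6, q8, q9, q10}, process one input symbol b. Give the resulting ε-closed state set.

q6 on b → {q6}.
No b-transition from q0, q1, q3, q8, q9, q10.
Union after reading b: {q6}.
Now take the ε-closure:
From q6 via ε: add q8.
From q8 via ε: add q9.
From q9 via ε: add q0, q10.
From q10 via ε: add q3.
No new states can be added; the closed set is {q0, q3, q6, q8, q9, q10}.

{q0, q3, q6, q8, q9, q10}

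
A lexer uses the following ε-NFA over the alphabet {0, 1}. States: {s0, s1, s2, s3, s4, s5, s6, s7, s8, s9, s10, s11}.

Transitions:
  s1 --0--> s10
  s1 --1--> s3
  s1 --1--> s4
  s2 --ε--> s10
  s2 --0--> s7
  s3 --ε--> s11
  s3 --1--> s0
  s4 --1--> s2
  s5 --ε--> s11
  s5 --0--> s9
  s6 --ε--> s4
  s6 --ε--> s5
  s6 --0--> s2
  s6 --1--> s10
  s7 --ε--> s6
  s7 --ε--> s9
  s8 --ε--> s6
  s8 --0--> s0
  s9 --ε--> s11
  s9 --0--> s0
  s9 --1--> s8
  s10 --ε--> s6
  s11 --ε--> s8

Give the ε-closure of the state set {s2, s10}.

Start with {s2, s10}.
From s10 via ε: add s6.
From s6 via ε: add s4, s5.
From s5 via ε: add s11.
From s11 via ε: add s8.
No new states can be added; the closed set is {s2, s4, s5, s6, s8, s10, s11}.

{s2, s4, s5, s6, s8, s10, s11}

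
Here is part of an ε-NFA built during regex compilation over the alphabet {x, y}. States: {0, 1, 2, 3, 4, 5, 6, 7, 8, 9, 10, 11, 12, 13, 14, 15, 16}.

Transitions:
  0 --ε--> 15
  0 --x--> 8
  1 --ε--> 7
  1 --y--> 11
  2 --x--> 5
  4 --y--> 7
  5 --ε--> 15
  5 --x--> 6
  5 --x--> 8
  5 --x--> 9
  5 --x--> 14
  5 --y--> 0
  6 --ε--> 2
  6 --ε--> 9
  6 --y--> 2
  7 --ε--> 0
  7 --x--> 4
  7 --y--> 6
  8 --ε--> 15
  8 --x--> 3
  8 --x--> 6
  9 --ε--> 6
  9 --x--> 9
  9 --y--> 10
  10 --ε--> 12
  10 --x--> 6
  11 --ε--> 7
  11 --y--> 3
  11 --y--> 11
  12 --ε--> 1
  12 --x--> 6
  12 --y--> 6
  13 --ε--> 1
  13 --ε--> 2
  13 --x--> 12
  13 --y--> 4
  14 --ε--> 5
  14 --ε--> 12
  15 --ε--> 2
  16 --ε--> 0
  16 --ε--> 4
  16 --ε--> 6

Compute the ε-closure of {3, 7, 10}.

{0, 1, 2, 3, 7, 10, 12, 15}

Start with {3, 7, 10}.
From 7 via ε: add 0.
From 10 via ε: add 12.
From 0 via ε: add 15.
From 12 via ε: add 1.
From 15 via ε: add 2.
No new states can be added; the closed set is {0, 1, 2, 3, 7, 10, 12, 15}.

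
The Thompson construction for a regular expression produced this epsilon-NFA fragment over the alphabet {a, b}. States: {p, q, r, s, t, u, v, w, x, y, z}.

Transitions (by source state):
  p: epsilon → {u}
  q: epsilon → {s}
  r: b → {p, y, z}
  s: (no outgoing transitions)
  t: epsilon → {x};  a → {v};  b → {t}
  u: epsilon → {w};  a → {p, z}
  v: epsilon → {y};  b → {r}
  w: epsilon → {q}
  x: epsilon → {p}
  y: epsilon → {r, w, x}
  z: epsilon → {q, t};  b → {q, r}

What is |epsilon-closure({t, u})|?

Start with {t, u}.
From t via epsilon: add x.
From u via epsilon: add w.
From w via epsilon: add q.
From x via epsilon: add p.
From q via epsilon: add s.
epsilon-closure = {p, q, s, t, u, w, x}, which has 7 states.

7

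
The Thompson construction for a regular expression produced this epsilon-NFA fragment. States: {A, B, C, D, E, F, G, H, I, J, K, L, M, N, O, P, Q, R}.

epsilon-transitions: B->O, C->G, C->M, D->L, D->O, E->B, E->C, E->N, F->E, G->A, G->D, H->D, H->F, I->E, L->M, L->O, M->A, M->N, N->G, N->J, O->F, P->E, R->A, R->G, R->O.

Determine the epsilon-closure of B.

{A, B, C, D, E, F, G, J, L, M, N, O}

Start with {B}.
From B via epsilon: add O.
From O via epsilon: add F.
From F via epsilon: add E.
From E via epsilon: add C, N.
From C via epsilon: add G, M.
From N via epsilon: add J.
From G via epsilon: add A, D.
From D via epsilon: add L.
No new states can be added; the closed set is {A, B, C, D, E, F, G, J, L, M, N, O}.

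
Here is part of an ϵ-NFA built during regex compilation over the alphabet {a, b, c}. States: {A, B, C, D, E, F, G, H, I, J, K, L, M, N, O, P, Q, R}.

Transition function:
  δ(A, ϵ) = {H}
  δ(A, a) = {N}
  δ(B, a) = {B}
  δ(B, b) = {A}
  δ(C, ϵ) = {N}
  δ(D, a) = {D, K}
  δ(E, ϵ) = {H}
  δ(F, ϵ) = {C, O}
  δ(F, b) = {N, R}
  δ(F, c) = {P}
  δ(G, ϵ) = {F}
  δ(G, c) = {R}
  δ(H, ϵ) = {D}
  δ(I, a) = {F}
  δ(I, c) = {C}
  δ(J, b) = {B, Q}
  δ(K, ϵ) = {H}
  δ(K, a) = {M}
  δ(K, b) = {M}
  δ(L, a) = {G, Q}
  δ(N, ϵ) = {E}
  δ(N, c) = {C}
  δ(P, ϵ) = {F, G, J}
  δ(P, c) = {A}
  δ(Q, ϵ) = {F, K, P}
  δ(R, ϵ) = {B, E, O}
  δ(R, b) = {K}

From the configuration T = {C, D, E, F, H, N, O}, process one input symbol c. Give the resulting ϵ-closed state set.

F on c → {P}.
N on c → {C}.
No c-transition from C, D, E, H, O.
Union after reading c: {C, P}.
Now take the ϵ-closure:
From C via ϵ: add N.
From P via ϵ: add F, G, J.
From F via ϵ: add O.
From N via ϵ: add E.
From E via ϵ: add H.
From H via ϵ: add D.
No new states can be added; the closed set is {C, D, E, F, G, H, J, N, O, P}.

{C, D, E, F, G, H, J, N, O, P}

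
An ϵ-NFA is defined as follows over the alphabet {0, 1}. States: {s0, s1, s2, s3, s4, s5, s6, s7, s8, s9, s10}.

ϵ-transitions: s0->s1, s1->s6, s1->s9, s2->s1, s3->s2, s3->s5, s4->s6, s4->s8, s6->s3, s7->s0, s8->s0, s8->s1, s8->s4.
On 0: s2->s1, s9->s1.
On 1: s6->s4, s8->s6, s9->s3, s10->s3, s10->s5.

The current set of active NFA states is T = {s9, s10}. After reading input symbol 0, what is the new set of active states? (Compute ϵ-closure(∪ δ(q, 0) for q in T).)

{s1, s2, s3, s5, s6, s9}

s9 on 0 → {s1}.
No 0-transition from s10.
Union after reading 0: {s1}.
Now take the ϵ-closure:
From s1 via ϵ: add s6, s9.
From s6 via ϵ: add s3.
From s3 via ϵ: add s2, s5.
No new states can be added; the closed set is {s1, s2, s3, s5, s6, s9}.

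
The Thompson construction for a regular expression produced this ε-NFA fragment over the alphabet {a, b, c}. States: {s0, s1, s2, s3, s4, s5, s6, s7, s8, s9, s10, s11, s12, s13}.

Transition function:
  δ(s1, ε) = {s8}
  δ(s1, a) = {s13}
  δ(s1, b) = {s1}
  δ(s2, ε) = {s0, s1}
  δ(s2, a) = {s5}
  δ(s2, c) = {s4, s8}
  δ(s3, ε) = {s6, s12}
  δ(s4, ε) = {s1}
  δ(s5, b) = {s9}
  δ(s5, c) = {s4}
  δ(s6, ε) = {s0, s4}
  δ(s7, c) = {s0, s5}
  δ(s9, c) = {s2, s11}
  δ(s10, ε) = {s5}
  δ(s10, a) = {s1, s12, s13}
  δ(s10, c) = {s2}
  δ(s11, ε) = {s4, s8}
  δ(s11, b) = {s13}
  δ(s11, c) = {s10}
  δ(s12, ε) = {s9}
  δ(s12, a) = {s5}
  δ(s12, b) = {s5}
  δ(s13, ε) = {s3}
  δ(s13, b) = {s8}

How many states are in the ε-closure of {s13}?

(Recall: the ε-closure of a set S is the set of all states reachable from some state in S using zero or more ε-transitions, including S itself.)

Start with {s13}.
From s13 via ε: add s3.
From s3 via ε: add s6, s12.
From s6 via ε: add s0, s4.
From s12 via ε: add s9.
From s4 via ε: add s1.
From s1 via ε: add s8.
ε-closure = {s0, s1, s3, s4, s6, s8, s9, s12, s13}, which has 9 states.

9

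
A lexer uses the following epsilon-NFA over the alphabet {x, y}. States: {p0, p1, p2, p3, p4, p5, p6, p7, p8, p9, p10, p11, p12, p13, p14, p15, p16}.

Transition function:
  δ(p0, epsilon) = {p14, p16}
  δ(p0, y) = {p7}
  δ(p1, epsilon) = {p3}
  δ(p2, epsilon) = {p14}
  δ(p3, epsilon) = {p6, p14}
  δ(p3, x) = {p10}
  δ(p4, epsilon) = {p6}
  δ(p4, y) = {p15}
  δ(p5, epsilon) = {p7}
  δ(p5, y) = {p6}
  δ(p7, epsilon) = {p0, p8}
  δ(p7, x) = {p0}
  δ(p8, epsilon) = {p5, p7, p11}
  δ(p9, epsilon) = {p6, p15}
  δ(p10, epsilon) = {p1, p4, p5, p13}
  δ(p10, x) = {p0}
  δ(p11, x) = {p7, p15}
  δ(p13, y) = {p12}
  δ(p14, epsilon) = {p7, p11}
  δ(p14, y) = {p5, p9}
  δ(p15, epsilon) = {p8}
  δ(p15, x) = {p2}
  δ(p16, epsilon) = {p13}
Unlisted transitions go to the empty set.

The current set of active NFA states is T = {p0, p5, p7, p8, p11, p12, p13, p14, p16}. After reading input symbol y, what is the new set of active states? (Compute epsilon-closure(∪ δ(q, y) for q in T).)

p0 on y → {p7}.
p5 on y → {p6}.
p13 on y → {p12}.
p14 on y → {p5, p9}.
No y-transition from p7, p8, p11, p12, p16.
Union after reading y: {p5, p6, p7, p9, p12}.
Now take the epsilon-closure:
From p7 via epsilon: add p0, p8.
From p9 via epsilon: add p15.
From p0 via epsilon: add p14, p16.
From p8 via epsilon: add p11.
From p16 via epsilon: add p13.
No new states can be added; the closed set is {p0, p5, p6, p7, p8, p9, p11, p12, p13, p14, p15, p16}.

{p0, p5, p6, p7, p8, p9, p11, p12, p13, p14, p15, p16}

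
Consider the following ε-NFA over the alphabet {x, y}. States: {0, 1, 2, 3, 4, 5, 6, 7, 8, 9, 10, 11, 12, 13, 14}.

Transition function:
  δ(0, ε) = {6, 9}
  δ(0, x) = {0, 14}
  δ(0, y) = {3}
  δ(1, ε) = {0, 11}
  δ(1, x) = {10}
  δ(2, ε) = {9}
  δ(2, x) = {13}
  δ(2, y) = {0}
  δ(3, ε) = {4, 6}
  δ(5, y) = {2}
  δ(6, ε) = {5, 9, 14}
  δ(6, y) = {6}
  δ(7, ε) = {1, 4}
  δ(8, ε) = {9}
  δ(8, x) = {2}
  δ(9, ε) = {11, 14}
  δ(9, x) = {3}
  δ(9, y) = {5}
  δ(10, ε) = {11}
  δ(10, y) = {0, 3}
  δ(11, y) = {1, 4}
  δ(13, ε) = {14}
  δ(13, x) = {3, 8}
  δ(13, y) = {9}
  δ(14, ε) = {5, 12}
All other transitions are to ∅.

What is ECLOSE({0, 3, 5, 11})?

{0, 3, 4, 5, 6, 9, 11, 12, 14}

Start with {0, 3, 5, 11}.
From 0 via ε: add 6, 9.
From 3 via ε: add 4.
From 6 via ε: add 14.
From 14 via ε: add 12.
No new states can be added; the closed set is {0, 3, 4, 5, 6, 9, 11, 12, 14}.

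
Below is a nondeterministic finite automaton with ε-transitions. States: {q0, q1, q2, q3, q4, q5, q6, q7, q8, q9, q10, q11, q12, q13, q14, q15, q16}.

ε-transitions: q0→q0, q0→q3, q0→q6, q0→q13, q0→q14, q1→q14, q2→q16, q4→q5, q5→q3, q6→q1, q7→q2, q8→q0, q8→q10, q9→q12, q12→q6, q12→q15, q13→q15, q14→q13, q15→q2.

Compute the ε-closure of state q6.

{q1, q2, q6, q13, q14, q15, q16}

Start with {q6}.
From q6 via ε: add q1.
From q1 via ε: add q14.
From q14 via ε: add q13.
From q13 via ε: add q15.
From q15 via ε: add q2.
From q2 via ε: add q16.
No new states can be added; the closed set is {q1, q2, q6, q13, q14, q15, q16}.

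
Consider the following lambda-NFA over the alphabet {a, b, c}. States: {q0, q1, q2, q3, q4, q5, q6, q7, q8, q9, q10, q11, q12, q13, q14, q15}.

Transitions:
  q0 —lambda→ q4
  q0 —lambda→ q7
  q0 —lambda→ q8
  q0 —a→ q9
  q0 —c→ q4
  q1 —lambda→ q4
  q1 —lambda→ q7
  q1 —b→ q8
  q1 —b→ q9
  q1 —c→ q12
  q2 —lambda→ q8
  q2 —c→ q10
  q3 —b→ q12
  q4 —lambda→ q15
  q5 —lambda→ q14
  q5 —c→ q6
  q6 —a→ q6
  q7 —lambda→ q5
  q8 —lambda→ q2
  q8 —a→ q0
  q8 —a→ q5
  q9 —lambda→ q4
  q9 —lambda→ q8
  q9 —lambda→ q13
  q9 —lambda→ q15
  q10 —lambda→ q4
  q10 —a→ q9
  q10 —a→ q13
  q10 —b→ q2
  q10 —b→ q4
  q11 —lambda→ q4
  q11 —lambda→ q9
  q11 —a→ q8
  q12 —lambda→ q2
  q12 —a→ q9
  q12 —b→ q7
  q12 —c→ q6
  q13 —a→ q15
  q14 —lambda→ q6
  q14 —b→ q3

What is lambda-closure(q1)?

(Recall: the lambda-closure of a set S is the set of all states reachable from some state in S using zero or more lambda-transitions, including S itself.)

Start with {q1}.
From q1 via lambda: add q4, q7.
From q4 via lambda: add q15.
From q7 via lambda: add q5.
From q5 via lambda: add q14.
From q14 via lambda: add q6.
No new states can be added; the closed set is {q1, q4, q5, q6, q7, q14, q15}.

{q1, q4, q5, q6, q7, q14, q15}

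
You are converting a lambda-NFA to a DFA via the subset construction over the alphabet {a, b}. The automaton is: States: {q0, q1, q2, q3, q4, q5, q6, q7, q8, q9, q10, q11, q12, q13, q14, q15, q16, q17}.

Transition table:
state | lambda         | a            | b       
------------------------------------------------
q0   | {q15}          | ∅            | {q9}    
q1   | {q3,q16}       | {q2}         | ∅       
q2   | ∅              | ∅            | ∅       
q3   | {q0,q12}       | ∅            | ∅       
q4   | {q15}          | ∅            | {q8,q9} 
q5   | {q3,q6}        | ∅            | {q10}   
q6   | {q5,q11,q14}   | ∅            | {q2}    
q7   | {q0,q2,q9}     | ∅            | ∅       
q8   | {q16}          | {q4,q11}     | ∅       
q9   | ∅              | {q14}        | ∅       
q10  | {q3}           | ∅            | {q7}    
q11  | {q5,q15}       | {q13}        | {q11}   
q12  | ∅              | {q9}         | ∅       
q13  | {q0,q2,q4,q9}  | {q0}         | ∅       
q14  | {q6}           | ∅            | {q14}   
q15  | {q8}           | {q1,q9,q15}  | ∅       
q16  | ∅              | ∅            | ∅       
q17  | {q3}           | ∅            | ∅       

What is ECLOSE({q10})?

Start with {q10}.
From q10 via lambda: add q3.
From q3 via lambda: add q0, q12.
From q0 via lambda: add q15.
From q15 via lambda: add q8.
From q8 via lambda: add q16.
No new states can be added; the closed set is {q0, q3, q8, q10, q12, q15, q16}.

{q0, q3, q8, q10, q12, q15, q16}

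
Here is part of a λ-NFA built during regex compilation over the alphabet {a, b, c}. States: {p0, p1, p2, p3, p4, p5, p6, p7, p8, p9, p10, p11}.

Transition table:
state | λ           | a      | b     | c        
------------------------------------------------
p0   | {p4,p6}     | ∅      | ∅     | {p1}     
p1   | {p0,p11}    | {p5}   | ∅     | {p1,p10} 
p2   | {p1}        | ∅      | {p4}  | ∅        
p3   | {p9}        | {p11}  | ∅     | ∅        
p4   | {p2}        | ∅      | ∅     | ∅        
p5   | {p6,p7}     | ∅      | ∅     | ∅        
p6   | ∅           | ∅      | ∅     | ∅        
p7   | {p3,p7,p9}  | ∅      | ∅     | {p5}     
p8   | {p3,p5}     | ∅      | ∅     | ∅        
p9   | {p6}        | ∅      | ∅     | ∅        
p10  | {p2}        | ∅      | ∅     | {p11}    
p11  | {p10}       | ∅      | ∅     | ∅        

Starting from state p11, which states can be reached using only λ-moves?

Start with {p11}.
From p11 via λ: add p10.
From p10 via λ: add p2.
From p2 via λ: add p1.
From p1 via λ: add p0.
From p0 via λ: add p4, p6.
No new states can be added; the closed set is {p0, p1, p2, p4, p6, p10, p11}.

{p0, p1, p2, p4, p6, p10, p11}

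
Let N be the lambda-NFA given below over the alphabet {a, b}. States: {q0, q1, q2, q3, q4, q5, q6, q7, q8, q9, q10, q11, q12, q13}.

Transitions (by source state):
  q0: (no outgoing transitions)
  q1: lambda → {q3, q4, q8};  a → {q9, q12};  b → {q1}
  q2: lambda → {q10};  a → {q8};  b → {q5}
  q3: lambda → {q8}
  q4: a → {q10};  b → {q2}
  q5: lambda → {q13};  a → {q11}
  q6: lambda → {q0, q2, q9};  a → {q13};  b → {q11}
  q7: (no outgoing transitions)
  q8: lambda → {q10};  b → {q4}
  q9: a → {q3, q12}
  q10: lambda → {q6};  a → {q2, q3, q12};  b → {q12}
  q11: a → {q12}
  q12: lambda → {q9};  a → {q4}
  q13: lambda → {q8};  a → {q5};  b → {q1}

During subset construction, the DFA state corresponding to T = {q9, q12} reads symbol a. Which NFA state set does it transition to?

{q0, q2, q3, q4, q6, q8, q9, q10, q12}

q9 on a → {q3, q12}.
q12 on a → {q4}.
Union after reading a: {q3, q4, q12}.
Now take the lambda-closure:
From q3 via lambda: add q8.
From q12 via lambda: add q9.
From q8 via lambda: add q10.
From q10 via lambda: add q6.
From q6 via lambda: add q0, q2.
No new states can be added; the closed set is {q0, q2, q3, q4, q6, q8, q9, q10, q12}.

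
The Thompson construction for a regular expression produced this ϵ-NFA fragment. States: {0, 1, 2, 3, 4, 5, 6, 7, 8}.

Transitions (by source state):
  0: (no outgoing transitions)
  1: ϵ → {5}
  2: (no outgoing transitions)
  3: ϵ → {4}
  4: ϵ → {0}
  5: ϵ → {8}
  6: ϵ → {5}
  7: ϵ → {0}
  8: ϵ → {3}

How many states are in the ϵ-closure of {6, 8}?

6

Start with {6, 8}.
From 6 via ϵ: add 5.
From 8 via ϵ: add 3.
From 3 via ϵ: add 4.
From 4 via ϵ: add 0.
ϵ-closure = {0, 3, 4, 5, 6, 8}, which has 6 states.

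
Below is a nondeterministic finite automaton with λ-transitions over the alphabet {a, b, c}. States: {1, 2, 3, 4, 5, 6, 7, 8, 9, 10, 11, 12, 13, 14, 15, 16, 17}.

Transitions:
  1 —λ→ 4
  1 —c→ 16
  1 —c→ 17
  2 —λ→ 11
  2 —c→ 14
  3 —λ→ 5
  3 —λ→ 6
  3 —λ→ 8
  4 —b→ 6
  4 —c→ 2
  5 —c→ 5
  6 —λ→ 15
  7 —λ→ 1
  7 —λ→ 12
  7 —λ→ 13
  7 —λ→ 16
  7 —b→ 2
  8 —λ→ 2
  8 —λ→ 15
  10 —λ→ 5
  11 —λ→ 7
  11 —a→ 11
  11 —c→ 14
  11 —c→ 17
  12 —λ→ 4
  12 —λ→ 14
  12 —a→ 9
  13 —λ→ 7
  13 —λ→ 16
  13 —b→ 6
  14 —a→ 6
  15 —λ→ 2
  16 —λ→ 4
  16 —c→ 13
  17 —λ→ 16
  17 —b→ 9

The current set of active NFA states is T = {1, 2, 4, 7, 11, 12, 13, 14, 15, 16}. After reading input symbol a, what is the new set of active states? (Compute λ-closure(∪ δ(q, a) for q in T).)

{1, 2, 4, 6, 7, 9, 11, 12, 13, 14, 15, 16}

11 on a → {11}.
12 on a → {9}.
14 on a → {6}.
No a-transition from 1, 2, 4, 7, 13, 15, 16.
Union after reading a: {6, 9, 11}.
Now take the λ-closure:
From 6 via λ: add 15.
From 11 via λ: add 7.
From 7 via λ: add 1, 12, 13, 16.
From 15 via λ: add 2.
From 1 via λ: add 4.
From 12 via λ: add 14.
No new states can be added; the closed set is {1, 2, 4, 6, 7, 9, 11, 12, 13, 14, 15, 16}.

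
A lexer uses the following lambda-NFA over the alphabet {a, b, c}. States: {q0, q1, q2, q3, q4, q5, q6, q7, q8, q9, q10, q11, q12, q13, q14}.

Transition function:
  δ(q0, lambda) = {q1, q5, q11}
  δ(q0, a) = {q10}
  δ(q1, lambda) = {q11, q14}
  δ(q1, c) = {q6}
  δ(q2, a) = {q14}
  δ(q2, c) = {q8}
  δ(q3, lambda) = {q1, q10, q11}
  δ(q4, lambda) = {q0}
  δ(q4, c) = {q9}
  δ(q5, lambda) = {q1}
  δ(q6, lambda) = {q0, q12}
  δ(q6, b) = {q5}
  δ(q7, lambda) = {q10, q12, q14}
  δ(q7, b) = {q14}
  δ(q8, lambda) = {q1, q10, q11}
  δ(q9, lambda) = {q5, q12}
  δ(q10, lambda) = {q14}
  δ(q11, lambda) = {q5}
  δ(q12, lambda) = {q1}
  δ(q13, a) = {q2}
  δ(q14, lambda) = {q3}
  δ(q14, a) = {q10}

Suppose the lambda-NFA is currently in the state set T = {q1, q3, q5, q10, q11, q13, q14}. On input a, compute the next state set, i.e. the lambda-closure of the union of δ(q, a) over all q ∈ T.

q13 on a → {q2}.
q14 on a → {q10}.
No a-transition from q1, q3, q5, q10, q11.
Union after reading a: {q2, q10}.
Now take the lambda-closure:
From q10 via lambda: add q14.
From q14 via lambda: add q3.
From q3 via lambda: add q1, q11.
From q11 via lambda: add q5.
No new states can be added; the closed set is {q1, q2, q3, q5, q10, q11, q14}.

{q1, q2, q3, q5, q10, q11, q14}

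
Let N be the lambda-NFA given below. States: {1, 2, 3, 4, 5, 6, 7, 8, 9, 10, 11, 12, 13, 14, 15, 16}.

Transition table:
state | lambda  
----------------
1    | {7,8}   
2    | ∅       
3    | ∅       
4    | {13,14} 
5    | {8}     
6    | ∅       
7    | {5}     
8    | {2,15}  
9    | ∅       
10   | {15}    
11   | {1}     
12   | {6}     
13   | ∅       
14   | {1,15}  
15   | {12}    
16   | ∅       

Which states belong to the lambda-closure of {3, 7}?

Start with {3, 7}.
From 7 via lambda: add 5.
From 5 via lambda: add 8.
From 8 via lambda: add 2, 15.
From 15 via lambda: add 12.
From 12 via lambda: add 6.
No new states can be added; the closed set is {2, 3, 5, 6, 7, 8, 12, 15}.

{2, 3, 5, 6, 7, 8, 12, 15}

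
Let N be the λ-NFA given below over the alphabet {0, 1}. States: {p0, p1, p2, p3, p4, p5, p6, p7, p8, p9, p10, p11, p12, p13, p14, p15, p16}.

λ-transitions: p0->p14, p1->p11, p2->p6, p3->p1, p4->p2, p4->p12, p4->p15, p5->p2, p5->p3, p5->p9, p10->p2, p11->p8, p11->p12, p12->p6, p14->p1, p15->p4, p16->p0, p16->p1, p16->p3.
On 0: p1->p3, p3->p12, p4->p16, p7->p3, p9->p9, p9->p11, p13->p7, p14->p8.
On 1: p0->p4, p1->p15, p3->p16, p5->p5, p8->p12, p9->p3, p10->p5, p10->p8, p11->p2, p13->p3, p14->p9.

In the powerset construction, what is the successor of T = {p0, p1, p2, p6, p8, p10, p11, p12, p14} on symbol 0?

p1 on 0 → {p3}.
p14 on 0 → {p8}.
No 0-transition from p0, p2, p6, p8, p10, p11, p12.
Union after reading 0: {p3, p8}.
Now take the λ-closure:
From p3 via λ: add p1.
From p1 via λ: add p11.
From p11 via λ: add p12.
From p12 via λ: add p6.
No new states can be added; the closed set is {p1, p3, p6, p8, p11, p12}.

{p1, p3, p6, p8, p11, p12}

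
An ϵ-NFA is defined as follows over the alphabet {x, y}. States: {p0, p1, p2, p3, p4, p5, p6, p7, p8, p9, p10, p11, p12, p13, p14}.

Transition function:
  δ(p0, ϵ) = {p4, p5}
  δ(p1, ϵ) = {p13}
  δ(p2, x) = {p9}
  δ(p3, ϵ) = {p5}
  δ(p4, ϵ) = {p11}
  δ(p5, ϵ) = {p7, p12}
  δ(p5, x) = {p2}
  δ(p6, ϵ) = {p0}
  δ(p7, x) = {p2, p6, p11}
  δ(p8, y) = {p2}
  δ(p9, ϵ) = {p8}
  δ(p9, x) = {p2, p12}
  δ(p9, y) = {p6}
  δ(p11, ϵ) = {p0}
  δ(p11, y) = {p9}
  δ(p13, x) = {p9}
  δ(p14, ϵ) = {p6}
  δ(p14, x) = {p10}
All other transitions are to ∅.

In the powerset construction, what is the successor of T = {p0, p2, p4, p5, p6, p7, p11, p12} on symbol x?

{p0, p2, p4, p5, p6, p7, p8, p9, p11, p12}

p2 on x → {p9}.
p5 on x → {p2}.
p7 on x → {p2, p6, p11}.
No x-transition from p0, p4, p6, p11, p12.
Union after reading x: {p2, p6, p9, p11}.
Now take the ϵ-closure:
From p6 via ϵ: add p0.
From p9 via ϵ: add p8.
From p0 via ϵ: add p4, p5.
From p5 via ϵ: add p7, p12.
No new states can be added; the closed set is {p0, p2, p4, p5, p6, p7, p8, p9, p11, p12}.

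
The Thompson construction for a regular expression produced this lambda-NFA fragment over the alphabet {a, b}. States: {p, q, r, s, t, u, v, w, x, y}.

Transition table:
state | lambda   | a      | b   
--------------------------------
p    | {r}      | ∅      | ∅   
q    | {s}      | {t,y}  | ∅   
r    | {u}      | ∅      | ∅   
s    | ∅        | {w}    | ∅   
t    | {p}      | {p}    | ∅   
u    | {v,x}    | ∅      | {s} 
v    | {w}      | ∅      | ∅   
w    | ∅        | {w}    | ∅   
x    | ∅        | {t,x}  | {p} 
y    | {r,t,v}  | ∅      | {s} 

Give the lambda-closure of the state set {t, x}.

{p, r, t, u, v, w, x}

Start with {t, x}.
From t via lambda: add p.
From p via lambda: add r.
From r via lambda: add u.
From u via lambda: add v.
From v via lambda: add w.
No new states can be added; the closed set is {p, r, t, u, v, w, x}.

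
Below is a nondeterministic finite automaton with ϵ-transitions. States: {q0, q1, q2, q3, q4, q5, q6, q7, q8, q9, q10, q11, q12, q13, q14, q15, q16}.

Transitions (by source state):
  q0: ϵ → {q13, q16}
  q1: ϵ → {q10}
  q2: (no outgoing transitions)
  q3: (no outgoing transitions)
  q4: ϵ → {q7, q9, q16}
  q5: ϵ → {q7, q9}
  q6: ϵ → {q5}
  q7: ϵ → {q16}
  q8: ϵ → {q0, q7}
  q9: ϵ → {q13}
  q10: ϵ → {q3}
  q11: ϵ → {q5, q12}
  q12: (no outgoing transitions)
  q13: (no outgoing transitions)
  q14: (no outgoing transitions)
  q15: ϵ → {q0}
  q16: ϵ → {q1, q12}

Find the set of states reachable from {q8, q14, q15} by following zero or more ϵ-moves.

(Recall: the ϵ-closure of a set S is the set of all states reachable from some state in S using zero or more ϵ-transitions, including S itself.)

Start with {q8, q14, q15}.
From q8 via ϵ: add q0, q7.
From q0 via ϵ: add q13, q16.
From q16 via ϵ: add q1, q12.
From q1 via ϵ: add q10.
From q10 via ϵ: add q3.
No new states can be added; the closed set is {q0, q1, q3, q7, q8, q10, q12, q13, q14, q15, q16}.

{q0, q1, q3, q7, q8, q10, q12, q13, q14, q15, q16}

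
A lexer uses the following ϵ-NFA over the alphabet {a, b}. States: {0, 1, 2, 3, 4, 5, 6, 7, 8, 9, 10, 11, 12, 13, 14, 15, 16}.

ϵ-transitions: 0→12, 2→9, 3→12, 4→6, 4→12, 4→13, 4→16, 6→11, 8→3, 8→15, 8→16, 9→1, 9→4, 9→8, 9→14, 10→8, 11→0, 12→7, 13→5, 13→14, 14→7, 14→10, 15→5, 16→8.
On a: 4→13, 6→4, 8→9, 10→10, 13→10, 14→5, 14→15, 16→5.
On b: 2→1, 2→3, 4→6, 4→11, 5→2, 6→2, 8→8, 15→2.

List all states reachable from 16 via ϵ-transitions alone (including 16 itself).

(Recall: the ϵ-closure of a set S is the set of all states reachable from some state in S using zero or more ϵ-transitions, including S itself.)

{3, 5, 7, 8, 12, 15, 16}

Start with {16}.
From 16 via ϵ: add 8.
From 8 via ϵ: add 3, 15.
From 3 via ϵ: add 12.
From 15 via ϵ: add 5.
From 12 via ϵ: add 7.
No new states can be added; the closed set is {3, 5, 7, 8, 12, 15, 16}.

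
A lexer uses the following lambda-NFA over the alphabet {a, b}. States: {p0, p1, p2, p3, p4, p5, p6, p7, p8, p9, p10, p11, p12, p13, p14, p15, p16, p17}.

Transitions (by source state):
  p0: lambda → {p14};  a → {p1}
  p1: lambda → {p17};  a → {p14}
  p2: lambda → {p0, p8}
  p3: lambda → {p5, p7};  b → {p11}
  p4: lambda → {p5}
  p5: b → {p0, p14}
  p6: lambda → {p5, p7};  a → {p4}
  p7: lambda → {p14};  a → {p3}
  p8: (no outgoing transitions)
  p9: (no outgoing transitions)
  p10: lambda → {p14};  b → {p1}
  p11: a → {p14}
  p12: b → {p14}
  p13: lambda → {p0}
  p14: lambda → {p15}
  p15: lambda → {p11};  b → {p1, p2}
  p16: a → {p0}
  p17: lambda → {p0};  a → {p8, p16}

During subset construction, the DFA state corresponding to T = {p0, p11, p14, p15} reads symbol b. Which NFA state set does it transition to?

{p0, p1, p2, p8, p11, p14, p15, p17}

p15 on b → {p1, p2}.
No b-transition from p0, p11, p14.
Union after reading b: {p1, p2}.
Now take the lambda-closure:
From p1 via lambda: add p17.
From p2 via lambda: add p0, p8.
From p0 via lambda: add p14.
From p14 via lambda: add p15.
From p15 via lambda: add p11.
No new states can be added; the closed set is {p0, p1, p2, p8, p11, p14, p15, p17}.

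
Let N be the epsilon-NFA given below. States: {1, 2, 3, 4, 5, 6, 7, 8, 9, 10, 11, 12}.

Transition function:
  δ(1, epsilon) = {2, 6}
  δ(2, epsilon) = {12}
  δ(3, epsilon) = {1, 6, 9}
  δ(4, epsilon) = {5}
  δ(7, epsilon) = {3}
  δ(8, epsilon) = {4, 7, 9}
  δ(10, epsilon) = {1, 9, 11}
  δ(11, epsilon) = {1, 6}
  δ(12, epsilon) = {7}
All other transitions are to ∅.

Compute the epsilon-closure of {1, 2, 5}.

Start with {1, 2, 5}.
From 1 via epsilon: add 6.
From 2 via epsilon: add 12.
From 12 via epsilon: add 7.
From 7 via epsilon: add 3.
From 3 via epsilon: add 9.
No new states can be added; the closed set is {1, 2, 3, 5, 6, 7, 9, 12}.

{1, 2, 3, 5, 6, 7, 9, 12}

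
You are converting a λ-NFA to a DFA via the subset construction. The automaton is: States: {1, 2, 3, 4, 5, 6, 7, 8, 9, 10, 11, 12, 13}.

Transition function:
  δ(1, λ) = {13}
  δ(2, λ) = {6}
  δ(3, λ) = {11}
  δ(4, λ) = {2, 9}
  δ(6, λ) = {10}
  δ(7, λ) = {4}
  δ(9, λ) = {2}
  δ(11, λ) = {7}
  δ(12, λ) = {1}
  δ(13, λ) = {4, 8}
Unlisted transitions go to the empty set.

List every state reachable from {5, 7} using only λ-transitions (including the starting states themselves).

{2, 4, 5, 6, 7, 9, 10}

Start with {5, 7}.
From 7 via λ: add 4.
From 4 via λ: add 2, 9.
From 2 via λ: add 6.
From 6 via λ: add 10.
No new states can be added; the closed set is {2, 4, 5, 6, 7, 9, 10}.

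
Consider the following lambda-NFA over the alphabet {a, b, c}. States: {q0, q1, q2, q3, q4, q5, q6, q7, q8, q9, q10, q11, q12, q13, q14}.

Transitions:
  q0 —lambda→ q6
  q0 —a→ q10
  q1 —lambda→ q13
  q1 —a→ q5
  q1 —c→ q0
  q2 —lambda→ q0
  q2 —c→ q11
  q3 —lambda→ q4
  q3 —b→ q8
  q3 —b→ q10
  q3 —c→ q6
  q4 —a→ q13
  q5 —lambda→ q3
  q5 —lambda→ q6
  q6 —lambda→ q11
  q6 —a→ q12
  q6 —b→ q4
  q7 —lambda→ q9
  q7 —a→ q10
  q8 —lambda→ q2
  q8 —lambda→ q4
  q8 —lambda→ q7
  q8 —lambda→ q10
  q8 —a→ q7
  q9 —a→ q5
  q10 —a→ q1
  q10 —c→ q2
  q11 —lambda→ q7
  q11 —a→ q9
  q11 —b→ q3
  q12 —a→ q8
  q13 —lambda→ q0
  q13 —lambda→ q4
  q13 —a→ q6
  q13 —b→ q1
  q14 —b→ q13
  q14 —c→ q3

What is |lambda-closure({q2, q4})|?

Start with {q2, q4}.
From q2 via lambda: add q0.
From q0 via lambda: add q6.
From q6 via lambda: add q11.
From q11 via lambda: add q7.
From q7 via lambda: add q9.
lambda-closure = {q0, q2, q4, q6, q7, q9, q11}, which has 7 states.

7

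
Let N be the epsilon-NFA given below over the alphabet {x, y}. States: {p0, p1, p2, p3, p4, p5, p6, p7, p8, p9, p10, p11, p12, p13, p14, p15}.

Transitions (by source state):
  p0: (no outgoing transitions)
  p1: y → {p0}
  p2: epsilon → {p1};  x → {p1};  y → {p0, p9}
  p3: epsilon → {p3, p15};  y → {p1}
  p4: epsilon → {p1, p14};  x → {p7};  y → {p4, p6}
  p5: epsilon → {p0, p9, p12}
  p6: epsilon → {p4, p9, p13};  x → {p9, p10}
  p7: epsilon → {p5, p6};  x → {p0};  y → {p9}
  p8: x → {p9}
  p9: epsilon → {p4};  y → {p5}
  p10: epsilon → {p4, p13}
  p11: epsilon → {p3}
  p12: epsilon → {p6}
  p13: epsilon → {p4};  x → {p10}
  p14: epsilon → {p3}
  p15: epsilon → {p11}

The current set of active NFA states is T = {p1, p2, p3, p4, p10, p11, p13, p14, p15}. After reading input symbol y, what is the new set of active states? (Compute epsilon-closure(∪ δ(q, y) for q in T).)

p1 on y → {p0}.
p2 on y → {p0, p9}.
p3 on y → {p1}.
p4 on y → {p4, p6}.
No y-transition from p10, p11, p13, p14, p15.
Union after reading y: {p0, p1, p4, p6, p9}.
Now take the epsilon-closure:
From p4 via epsilon: add p14.
From p6 via epsilon: add p13.
From p14 via epsilon: add p3.
From p3 via epsilon: add p15.
From p15 via epsilon: add p11.
No new states can be added; the closed set is {p0, p1, p3, p4, p6, p9, p11, p13, p14, p15}.

{p0, p1, p3, p4, p6, p9, p11, p13, p14, p15}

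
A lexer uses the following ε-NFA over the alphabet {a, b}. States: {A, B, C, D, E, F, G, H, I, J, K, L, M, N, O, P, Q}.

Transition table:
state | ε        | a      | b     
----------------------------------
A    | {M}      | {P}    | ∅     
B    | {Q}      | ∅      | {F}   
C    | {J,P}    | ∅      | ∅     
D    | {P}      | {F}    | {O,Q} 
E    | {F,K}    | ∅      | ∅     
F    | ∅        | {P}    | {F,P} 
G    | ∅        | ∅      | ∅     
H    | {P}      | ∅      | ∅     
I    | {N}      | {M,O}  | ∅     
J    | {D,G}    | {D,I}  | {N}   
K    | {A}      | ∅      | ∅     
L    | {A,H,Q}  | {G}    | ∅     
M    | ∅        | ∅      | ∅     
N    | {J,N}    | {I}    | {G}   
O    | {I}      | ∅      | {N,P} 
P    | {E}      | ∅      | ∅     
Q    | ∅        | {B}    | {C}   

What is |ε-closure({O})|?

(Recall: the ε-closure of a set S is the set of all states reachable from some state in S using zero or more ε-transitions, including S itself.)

Start with {O}.
From O via ε: add I.
From I via ε: add N.
From N via ε: add J.
From J via ε: add D, G.
From D via ε: add P.
From P via ε: add E.
From E via ε: add F, K.
From K via ε: add A.
From A via ε: add M.
ε-closure = {A, D, E, F, G, I, J, K, M, N, O, P}, which has 12 states.

12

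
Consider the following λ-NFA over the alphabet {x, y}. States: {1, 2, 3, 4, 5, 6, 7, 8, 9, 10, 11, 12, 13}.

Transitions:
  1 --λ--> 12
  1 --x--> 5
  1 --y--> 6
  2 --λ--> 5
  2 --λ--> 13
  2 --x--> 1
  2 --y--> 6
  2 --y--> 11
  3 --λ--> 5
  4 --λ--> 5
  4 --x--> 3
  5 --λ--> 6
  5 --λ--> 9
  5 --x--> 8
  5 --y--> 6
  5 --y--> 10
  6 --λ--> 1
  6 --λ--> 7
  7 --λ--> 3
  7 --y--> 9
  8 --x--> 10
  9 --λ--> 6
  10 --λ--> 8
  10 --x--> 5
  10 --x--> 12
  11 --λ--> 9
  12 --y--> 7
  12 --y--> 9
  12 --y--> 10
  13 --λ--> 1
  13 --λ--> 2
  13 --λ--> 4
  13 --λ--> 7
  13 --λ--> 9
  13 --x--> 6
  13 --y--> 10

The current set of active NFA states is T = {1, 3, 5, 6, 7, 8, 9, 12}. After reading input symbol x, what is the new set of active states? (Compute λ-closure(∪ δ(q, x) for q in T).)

1 on x → {5}.
5 on x → {8}.
8 on x → {10}.
No x-transition from 3, 6, 7, 9, 12.
Union after reading x: {5, 8, 10}.
Now take the λ-closure:
From 5 via λ: add 6, 9.
From 6 via λ: add 1, 7.
From 1 via λ: add 12.
From 7 via λ: add 3.
No new states can be added; the closed set is {1, 3, 5, 6, 7, 8, 9, 10, 12}.

{1, 3, 5, 6, 7, 8, 9, 10, 12}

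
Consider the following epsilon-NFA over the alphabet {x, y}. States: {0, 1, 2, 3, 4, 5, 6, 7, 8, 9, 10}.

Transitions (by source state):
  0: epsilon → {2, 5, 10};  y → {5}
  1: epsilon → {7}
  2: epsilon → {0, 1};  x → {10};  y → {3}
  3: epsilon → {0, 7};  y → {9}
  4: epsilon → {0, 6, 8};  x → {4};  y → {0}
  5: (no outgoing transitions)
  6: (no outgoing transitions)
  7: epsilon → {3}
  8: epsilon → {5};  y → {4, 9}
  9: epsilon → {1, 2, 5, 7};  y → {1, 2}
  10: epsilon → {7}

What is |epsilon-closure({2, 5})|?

7

Start with {2, 5}.
From 2 via epsilon: add 0, 1.
From 0 via epsilon: add 10.
From 1 via epsilon: add 7.
From 7 via epsilon: add 3.
epsilon-closure = {0, 1, 2, 3, 5, 7, 10}, which has 7 states.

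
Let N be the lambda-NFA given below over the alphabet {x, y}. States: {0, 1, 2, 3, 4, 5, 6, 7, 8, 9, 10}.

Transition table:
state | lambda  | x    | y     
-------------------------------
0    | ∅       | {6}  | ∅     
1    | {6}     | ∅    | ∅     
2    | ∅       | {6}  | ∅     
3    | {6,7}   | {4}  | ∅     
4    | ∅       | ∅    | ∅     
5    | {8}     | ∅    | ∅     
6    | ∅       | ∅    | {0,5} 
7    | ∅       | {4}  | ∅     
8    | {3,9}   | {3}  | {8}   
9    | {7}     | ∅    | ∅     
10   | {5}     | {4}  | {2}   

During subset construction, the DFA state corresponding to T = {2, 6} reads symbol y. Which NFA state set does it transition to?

{0, 3, 5, 6, 7, 8, 9}

6 on y → {0, 5}.
No y-transition from 2.
Union after reading y: {0, 5}.
Now take the lambda-closure:
From 5 via lambda: add 8.
From 8 via lambda: add 3, 9.
From 3 via lambda: add 6, 7.
No new states can be added; the closed set is {0, 3, 5, 6, 7, 8, 9}.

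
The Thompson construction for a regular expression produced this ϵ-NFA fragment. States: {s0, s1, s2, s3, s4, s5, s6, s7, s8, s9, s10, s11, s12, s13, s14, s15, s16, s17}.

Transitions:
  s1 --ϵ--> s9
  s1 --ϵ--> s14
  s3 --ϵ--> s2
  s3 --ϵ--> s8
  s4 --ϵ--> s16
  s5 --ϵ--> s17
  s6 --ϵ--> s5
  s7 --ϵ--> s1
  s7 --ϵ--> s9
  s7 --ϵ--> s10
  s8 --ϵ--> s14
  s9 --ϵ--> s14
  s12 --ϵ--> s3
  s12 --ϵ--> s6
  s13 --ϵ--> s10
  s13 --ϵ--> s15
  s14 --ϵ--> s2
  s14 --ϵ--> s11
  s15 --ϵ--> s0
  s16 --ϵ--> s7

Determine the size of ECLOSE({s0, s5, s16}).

11

Start with {s0, s5, s16}.
From s5 via ϵ: add s17.
From s16 via ϵ: add s7.
From s7 via ϵ: add s1, s9, s10.
From s1 via ϵ: add s14.
From s14 via ϵ: add s2, s11.
ϵ-closure = {s0, s1, s2, s5, s7, s9, s10, s11, s14, s16, s17}, which has 11 states.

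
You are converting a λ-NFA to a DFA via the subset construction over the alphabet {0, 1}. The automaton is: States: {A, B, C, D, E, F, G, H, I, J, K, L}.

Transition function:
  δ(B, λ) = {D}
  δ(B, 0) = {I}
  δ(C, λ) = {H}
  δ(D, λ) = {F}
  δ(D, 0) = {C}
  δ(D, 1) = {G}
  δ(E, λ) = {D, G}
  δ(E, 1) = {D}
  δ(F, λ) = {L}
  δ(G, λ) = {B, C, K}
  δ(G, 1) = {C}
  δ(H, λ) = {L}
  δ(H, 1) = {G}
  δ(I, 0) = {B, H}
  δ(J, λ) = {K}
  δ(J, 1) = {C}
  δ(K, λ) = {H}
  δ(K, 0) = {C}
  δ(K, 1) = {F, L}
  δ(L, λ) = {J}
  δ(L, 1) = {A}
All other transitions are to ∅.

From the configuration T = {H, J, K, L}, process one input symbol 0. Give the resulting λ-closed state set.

K on 0 → {C}.
No 0-transition from H, J, L.
Union after reading 0: {C}.
Now take the λ-closure:
From C via λ: add H.
From H via λ: add L.
From L via λ: add J.
From J via λ: add K.
No new states can be added; the closed set is {C, H, J, K, L}.

{C, H, J, K, L}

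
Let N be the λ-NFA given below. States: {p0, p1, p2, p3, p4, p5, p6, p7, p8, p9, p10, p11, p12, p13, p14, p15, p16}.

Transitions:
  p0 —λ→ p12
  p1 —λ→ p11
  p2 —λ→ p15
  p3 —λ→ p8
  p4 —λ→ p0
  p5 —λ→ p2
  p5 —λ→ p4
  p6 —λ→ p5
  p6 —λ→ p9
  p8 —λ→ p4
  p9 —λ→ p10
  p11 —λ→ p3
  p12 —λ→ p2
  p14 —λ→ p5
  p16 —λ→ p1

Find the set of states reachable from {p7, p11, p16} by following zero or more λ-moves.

Start with {p7, p11, p16}.
From p11 via λ: add p3.
From p16 via λ: add p1.
From p3 via λ: add p8.
From p8 via λ: add p4.
From p4 via λ: add p0.
From p0 via λ: add p12.
From p12 via λ: add p2.
From p2 via λ: add p15.
No new states can be added; the closed set is {p0, p1, p2, p3, p4, p7, p8, p11, p12, p15, p16}.

{p0, p1, p2, p3, p4, p7, p8, p11, p12, p15, p16}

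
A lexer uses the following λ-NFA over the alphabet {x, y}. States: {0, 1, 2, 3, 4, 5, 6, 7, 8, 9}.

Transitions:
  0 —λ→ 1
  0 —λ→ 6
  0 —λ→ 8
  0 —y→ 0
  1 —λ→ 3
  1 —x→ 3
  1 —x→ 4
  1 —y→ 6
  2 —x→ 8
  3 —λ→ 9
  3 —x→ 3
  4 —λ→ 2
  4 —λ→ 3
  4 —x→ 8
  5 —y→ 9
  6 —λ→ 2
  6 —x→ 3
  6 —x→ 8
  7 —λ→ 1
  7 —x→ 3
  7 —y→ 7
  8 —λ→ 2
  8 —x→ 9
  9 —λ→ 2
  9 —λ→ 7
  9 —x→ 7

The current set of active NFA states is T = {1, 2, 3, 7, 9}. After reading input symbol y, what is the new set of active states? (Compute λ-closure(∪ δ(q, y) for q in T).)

{1, 2, 3, 6, 7, 9}

1 on y → {6}.
7 on y → {7}.
No y-transition from 2, 3, 9.
Union after reading y: {6, 7}.
Now take the λ-closure:
From 6 via λ: add 2.
From 7 via λ: add 1.
From 1 via λ: add 3.
From 3 via λ: add 9.
No new states can be added; the closed set is {1, 2, 3, 6, 7, 9}.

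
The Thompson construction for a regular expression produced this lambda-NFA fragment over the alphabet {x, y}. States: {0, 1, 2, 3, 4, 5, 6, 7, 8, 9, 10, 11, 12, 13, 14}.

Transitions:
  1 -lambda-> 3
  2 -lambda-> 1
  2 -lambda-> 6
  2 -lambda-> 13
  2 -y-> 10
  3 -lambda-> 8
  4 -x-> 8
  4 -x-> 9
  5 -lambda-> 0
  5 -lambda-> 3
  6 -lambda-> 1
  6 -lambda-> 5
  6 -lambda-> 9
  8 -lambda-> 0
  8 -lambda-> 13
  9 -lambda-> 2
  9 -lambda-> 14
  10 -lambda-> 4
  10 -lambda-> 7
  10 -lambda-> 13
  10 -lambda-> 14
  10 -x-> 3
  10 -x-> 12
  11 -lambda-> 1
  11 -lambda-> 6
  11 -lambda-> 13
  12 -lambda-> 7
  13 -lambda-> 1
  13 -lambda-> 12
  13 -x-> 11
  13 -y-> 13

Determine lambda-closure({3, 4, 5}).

Start with {3, 4, 5}.
From 3 via lambda: add 8.
From 5 via lambda: add 0.
From 8 via lambda: add 13.
From 13 via lambda: add 1, 12.
From 12 via lambda: add 7.
No new states can be added; the closed set is {0, 1, 3, 4, 5, 7, 8, 12, 13}.

{0, 1, 3, 4, 5, 7, 8, 12, 13}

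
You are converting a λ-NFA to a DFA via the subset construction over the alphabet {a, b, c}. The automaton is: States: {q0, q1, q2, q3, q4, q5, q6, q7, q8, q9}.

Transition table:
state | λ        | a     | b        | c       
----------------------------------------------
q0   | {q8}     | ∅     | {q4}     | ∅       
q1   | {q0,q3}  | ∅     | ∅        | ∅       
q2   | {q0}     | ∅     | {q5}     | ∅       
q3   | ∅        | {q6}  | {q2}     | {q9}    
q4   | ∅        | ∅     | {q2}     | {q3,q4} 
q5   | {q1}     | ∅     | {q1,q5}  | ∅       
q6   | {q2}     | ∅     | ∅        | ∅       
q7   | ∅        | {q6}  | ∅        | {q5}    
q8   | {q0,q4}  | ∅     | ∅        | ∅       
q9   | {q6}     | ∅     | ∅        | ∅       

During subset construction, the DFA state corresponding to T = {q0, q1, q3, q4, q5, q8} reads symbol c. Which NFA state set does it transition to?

q3 on c → {q9}.
q4 on c → {q3, q4}.
No c-transition from q0, q1, q5, q8.
Union after reading c: {q3, q4, q9}.
Now take the λ-closure:
From q9 via λ: add q6.
From q6 via λ: add q2.
From q2 via λ: add q0.
From q0 via λ: add q8.
No new states can be added; the closed set is {q0, q2, q3, q4, q6, q8, q9}.

{q0, q2, q3, q4, q6, q8, q9}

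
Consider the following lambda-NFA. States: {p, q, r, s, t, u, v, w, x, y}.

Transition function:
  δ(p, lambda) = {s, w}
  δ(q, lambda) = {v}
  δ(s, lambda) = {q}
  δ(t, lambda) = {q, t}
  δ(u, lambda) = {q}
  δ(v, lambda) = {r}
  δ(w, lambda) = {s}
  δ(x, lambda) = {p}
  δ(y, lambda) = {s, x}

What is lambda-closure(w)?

Start with {w}.
From w via lambda: add s.
From s via lambda: add q.
From q via lambda: add v.
From v via lambda: add r.
No new states can be added; the closed set is {q, r, s, v, w}.

{q, r, s, v, w}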